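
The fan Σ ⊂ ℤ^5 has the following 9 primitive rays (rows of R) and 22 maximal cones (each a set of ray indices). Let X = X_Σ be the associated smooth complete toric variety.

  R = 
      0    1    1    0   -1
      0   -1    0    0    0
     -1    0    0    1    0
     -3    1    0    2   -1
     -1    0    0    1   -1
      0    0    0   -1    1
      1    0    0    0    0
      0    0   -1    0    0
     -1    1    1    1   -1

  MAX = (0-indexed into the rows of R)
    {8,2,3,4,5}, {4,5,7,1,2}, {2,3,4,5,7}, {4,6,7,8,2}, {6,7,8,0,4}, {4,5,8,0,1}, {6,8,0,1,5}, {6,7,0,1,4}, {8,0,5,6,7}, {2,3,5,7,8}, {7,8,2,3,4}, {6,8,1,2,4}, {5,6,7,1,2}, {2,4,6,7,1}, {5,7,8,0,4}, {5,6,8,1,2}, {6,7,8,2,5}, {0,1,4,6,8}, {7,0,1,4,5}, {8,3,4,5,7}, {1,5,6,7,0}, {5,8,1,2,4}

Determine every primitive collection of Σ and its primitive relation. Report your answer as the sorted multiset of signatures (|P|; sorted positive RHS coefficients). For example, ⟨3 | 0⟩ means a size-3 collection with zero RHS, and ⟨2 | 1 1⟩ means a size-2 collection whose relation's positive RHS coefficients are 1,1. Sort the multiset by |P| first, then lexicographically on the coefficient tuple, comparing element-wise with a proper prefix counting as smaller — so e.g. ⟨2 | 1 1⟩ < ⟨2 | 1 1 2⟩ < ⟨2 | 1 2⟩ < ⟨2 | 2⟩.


Δ(Σ) — 9 vertices, 7 min non-faces:

  P={0,2}:  v_{0} + v_{2} = v_{8}  ⇒ sig = ⟨2 | 1⟩
  P={3,6}:  v_{3} + v_{6} = v_{2} + v_{7} + v_{8}  ⇒ sig = ⟨2 | 1 1 1⟩
  P={0,3}:  v_{0} + v_{3} = v_{4} + v_{5} + v_{7} + 2·v_{8}  ⇒ sig = ⟨2 | 1 1 1 2⟩
  P={1,3}:  v_{1} + v_{3} = v_{2} + 2·v_{4} + v_{5}  ⇒ sig = ⟨2 | 1 1 2⟩
  P={4,5,6}:  v_{4} + v_{5} + v_{6} = 0  ⇒ sig = ⟨3 | 0⟩
  P={1,7,8}:  v_{1} + v_{7} + v_{8} = v_{4}  ⇒ sig = ⟨3 | 1⟩
  P={2,4,5,7,8}:  v_{2} + v_{4} + v_{5} + v_{7} + v_{8} = v_{3}  ⇒ sig = ⟨5 | 1⟩

so the primitive-relation signature multiset is
[⟨2 | 1⟩, ⟨2 | 1 1 1⟩, ⟨2 | 1 1 1 2⟩, ⟨2 | 1 1 2⟩, ⟨3 | 0⟩, ⟨3 | 1⟩, ⟨5 | 1⟩]


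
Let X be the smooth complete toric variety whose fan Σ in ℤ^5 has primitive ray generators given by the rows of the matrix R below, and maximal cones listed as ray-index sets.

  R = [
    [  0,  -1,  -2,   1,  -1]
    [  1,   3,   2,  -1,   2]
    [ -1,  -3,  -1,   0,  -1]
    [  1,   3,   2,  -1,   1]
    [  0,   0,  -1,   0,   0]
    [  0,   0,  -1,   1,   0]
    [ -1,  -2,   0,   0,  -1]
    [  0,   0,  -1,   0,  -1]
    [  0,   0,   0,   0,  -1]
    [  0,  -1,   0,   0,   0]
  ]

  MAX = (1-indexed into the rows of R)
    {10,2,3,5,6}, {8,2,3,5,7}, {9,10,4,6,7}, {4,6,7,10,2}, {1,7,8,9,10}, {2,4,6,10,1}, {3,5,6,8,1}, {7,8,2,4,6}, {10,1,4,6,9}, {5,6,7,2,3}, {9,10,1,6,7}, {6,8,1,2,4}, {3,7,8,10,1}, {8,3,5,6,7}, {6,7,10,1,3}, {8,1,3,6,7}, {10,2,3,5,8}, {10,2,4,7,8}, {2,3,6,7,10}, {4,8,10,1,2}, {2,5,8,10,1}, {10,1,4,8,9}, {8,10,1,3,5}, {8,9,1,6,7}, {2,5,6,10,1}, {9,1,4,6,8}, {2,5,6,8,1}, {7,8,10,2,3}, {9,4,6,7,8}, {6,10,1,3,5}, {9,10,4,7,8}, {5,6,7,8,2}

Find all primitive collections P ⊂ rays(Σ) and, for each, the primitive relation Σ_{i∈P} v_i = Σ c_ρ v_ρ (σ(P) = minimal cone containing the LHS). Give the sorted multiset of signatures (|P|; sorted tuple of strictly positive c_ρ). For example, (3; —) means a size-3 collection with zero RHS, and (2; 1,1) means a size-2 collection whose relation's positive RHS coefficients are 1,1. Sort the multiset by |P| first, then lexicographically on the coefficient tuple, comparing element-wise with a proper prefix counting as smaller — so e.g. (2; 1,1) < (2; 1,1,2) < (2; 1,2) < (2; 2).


The 12 primitive collections of Σ (r=10, n=5):

  P={2,9}:  v_{2} + v_{9} = v_{4}  so sig = (2; 1)
  P={5,9}:  v_{5} + v_{9} = v_{8}  so sig = (2; 1)
  P={4,5}:  v_{4} + v_{5} = v_{2} + v_{8}  so sig = (2; 1,1)
  P={3,9}:  v_{3} + v_{9} = v_{7} + v_{8} + v_{10}  so sig = (2; 1,1,1)
  P={3,4}:  v_{3} + v_{4} = v_{2} + v_{7} + v_{8} + v_{10}  so sig = (2; 1,1,1,1)
  P={1,2,7}:  v_{1} + v_{2} + v_{7} = 0  so sig = (3; —)
  P={1,4,7}:  v_{1} + v_{4} + v_{7} = v_{9}  so sig = (3; 1)
  P={5,7,10}:  v_{5} + v_{7} + v_{10} = v_{3}  so sig = (3; 1)
  P={6,8,10}:  v_{6} + v_{8} + v_{10} = v_{1}  so sig = (3; 1)
  P={1,2,3}:  v_{1} + v_{2} + v_{3} = v_{5} + v_{10}  so sig = (3; 1,1)
  P={1,5,7}:  v_{1} + v_{5} + v_{7} = v_{3} + v_{6} + v_{8}  so sig = (3; 1,1,1)
  P={2,3,6,8}:  v_{2} + v_{3} + v_{6} + v_{8} = v_{5}  so sig = (4; 1)

Sorted signature multiset PRS(X):
{ (2; 1) ×2,  (2; 1,1),  (2; 1,1,1),  (2; 1,1,1,1),  (3; —),  (3; 1) ×3,  (3; 1,1),  (3; 1,1,1),  (4; 1) }


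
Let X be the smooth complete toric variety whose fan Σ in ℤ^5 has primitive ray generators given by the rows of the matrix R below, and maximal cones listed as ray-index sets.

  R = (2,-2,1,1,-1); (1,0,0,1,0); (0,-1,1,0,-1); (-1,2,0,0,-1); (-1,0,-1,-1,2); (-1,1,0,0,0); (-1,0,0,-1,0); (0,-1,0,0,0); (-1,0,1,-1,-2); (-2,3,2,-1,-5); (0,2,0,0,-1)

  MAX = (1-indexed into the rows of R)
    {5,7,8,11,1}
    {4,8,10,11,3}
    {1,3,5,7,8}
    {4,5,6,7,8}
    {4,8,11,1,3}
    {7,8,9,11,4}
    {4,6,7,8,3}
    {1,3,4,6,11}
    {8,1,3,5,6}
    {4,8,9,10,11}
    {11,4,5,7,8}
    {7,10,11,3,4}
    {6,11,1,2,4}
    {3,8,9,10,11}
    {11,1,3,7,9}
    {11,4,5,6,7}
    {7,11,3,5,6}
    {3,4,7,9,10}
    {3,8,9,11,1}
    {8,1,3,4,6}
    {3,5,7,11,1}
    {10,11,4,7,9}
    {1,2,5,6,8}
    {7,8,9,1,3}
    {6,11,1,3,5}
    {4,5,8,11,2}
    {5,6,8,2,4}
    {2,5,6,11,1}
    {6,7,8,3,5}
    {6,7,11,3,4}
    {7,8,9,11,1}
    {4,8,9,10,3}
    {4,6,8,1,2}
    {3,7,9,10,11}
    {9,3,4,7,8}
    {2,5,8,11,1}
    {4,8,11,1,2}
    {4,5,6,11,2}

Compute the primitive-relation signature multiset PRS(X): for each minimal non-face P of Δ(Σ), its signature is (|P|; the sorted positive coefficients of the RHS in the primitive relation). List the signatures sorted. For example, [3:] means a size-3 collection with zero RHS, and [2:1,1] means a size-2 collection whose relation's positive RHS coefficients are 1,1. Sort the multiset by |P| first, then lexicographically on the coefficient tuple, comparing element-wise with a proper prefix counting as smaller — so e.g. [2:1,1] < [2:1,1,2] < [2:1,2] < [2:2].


Σ has 19 primitive collections:

  P = {2,7}:  v_{2} + v_{7} = 0  so sig = [2:]
  P = {2,3}:  v_{2} + v_{3} = v_{1} + v_{6}  so sig = [2:1,1]
  P = {2,9}:  v_{2} + v_{9} = v_{3} + v_{8} + v_{11}  so sig = [2:1,1,1]
  P = {6,9}:  v_{6} + v_{9} = v_{3} + v_{4} + v_{7}  so sig = [2:1,1,1]
  P = {5,10}:  v_{5} + v_{10} = v_{3} + v_{4} + 2·v_{7} + v_{11}  so sig = [2:1,1,1,2]
  P = {2,10}:  v_{2} + v_{10} = 2·v_{3} + v_{4} + v_{8} + 2·v_{11}  so sig = [2:1,1,2,2]
  P = {6,10}:  v_{6} + v_{10} = 2·v_{3} + 2·v_{4} + v_{7} + v_{11}  so sig = [2:1,1,2,2]
  P = {5,9}:  v_{5} + v_{9} = 2·v_{7}  so sig = [2:2]
  P = {1,10}:  v_{1} + v_{10} = 3·v_{3} + 2·v_{8} + 3·v_{11}  so sig = [2:2,3,3]
  P = {1,4,5}:  v_{1} + v_{4} + v_{5} = 0  so sig = [3:]
  P = {1,6,7}:  v_{1} + v_{6} + v_{7} = v_{3}  so sig = [3:1]
  P = {6,8,11}:  v_{6} + v_{8} + v_{11} = v_{4}  so sig = [3:1]
  P = {3,4,5}:  v_{3} + v_{4} + v_{5} = v_{6} + v_{7}  so sig = [3:1,1]
  P = {1,4,7}:  v_{1} + v_{4} + v_{7} = v_{3} + v_{8} + v_{11}  so sig = [3:1,1,1]
  P = {7,8,10}:  v_{7} + v_{8} + v_{10} = v_{4} + 2·v_{9}  so sig = [3:1,2]
  P = {1,4,9}:  v_{1} + v_{4} + v_{9} = 2·v_{3} + 2·v_{8} + 2·v_{11}  so sig = [3:2,2,2]
  P = {3,4,9,11}:  v_{3} + v_{4} + v_{9} + v_{11} = v_{10}  so sig = [4:1]
  P = {3,5,8,11}:  v_{3} + v_{5} + v_{8} + v_{11} = v_{7}  so sig = [4:1]
  P = {3,7,8,11}:  v_{3} + v_{7} + v_{8} + v_{11} = v_{9}  so sig = [4:1]

Hence PRS(X_Σ) =
{ [2:],  [2:1,1],  [2:1,1,1] ×2,  [2:1,1,1,2],  [2:1,1,2,2] ×2,  [2:2],  [2:2,3,3],  [3:],  [3:1] ×2,  [3:1,1],  [3:1,1,1],  [3:1,2],  [3:2,2,2],  [4:1] ×3 }


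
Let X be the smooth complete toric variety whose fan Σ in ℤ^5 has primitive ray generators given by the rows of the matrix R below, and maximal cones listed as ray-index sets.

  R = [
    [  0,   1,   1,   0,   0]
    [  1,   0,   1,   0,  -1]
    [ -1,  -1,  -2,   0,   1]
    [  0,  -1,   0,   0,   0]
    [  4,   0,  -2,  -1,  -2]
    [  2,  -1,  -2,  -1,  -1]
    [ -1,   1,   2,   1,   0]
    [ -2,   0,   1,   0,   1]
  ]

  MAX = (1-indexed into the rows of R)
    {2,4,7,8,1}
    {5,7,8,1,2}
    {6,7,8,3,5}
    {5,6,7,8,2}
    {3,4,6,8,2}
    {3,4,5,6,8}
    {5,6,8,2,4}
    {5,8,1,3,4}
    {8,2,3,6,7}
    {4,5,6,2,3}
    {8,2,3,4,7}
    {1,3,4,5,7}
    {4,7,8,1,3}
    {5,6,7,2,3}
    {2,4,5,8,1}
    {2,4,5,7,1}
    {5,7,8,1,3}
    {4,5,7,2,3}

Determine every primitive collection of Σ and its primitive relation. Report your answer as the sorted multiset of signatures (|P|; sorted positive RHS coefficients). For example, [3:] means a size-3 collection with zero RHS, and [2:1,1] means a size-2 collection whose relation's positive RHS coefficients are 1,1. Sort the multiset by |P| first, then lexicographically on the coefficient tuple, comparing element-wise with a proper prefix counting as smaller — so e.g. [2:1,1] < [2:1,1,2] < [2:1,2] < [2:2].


Δ(Σ) — 8 vertices, 5 min non-faces:

  {1,6}:  v_{1} + v_{6} = v_{5} + v_{8} ; sig = [2:1,1]
  {1,2,3}:  v_{1} + v_{2} + v_{3} = 0 ; sig = [3:]
  {4,6,7}:  v_{4} + v_{6} + v_{7} = 2·v_{2} + v_{3} ; sig = [3:1,2]
  {2,3,5,8}:  v_{2} + v_{3} + v_{5} + v_{8} = v_{6} ; sig = [4:1]
  {4,5,7,8}:  v_{4} + v_{5} + v_{7} + v_{8} = v_{2} ; sig = [4:1]

Sorted signature multiset PRS(X):
    |P|=2: 1 collection, coeffs (1,1)
    |P|=3: 2 collections, coeffs (), (1,2)
    |P|=4: 2 collections, coeffs (1), (1)


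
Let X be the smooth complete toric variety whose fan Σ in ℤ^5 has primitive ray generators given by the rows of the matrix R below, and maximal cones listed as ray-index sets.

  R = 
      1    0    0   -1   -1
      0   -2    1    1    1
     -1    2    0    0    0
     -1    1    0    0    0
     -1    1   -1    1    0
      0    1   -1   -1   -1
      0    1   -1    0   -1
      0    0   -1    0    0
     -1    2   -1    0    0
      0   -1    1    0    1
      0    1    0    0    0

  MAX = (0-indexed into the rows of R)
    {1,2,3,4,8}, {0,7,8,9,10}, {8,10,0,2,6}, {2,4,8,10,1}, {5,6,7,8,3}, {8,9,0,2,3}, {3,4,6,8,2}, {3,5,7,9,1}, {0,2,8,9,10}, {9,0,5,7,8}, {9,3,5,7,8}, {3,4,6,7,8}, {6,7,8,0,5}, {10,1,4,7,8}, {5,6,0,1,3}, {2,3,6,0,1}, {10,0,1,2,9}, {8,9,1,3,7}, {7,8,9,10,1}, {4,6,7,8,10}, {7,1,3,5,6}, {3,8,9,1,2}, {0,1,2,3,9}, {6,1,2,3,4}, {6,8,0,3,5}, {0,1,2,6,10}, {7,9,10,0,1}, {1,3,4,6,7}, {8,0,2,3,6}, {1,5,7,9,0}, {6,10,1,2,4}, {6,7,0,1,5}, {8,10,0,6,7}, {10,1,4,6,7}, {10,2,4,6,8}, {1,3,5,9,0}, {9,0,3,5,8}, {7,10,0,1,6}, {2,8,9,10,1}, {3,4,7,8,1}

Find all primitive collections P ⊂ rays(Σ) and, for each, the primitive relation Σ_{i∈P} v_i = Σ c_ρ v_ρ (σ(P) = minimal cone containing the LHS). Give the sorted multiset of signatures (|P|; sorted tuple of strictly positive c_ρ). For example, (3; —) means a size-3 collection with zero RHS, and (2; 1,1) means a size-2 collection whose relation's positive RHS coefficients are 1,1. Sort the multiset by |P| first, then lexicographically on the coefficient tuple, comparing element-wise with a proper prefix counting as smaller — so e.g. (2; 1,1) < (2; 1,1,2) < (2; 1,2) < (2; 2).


The 12 primitive collections of Σ (r=11, n=5):

  P={6,9}:  v_{6} + v_{9} = 0 — sig = (2; —)
  P={0,4}:  v_{0} + v_{4} = v_{6} — sig = (2; 1)
  P={2,7}:  v_{2} + v_{7} = v_{8} — sig = (2; 1)
  P={3,10}:  v_{3} + v_{10} = v_{2} — sig = (2; 1)
  P={4,9}:  v_{4} + v_{9} = v_{1} + v_{8} — sig = (2; 1,1)
  P={5,10}:  v_{5} + v_{10} = v_{0} + v_{8} — sig = (2; 1,1)
  P={2,5}:  v_{2} + v_{5} = v_{0} + v_{3} + v_{8} — sig = (2; 1,1,1)
  P={4,5}:  v_{4} + v_{5} = v_{3} + v_{6} + v_{7} — sig = (2; 1,1,1)
  P={0,1,8}:  v_{0} + v_{1} + v_{8} = 0 — sig = (3; —)
  P={0,3,7}:  v_{0} + v_{3} + v_{7} = v_{5} — sig = (3; 1)
  P={1,6,8}:  v_{1} + v_{6} + v_{8} = v_{4} — sig = (3; 1)
  P={1,5,8}:  v_{1} + v_{5} + v_{8} = v_{3} + v_{7} — sig = (3; 1,1)

Signatures (|P|; sorted positive RHS coefficients), sorted:
{ (2; —),  (2; 1) ×3,  (2; 1,1) ×2,  (2; 1,1,1) ×2,  (3; —),  (3; 1) ×2,  (3; 1,1) }


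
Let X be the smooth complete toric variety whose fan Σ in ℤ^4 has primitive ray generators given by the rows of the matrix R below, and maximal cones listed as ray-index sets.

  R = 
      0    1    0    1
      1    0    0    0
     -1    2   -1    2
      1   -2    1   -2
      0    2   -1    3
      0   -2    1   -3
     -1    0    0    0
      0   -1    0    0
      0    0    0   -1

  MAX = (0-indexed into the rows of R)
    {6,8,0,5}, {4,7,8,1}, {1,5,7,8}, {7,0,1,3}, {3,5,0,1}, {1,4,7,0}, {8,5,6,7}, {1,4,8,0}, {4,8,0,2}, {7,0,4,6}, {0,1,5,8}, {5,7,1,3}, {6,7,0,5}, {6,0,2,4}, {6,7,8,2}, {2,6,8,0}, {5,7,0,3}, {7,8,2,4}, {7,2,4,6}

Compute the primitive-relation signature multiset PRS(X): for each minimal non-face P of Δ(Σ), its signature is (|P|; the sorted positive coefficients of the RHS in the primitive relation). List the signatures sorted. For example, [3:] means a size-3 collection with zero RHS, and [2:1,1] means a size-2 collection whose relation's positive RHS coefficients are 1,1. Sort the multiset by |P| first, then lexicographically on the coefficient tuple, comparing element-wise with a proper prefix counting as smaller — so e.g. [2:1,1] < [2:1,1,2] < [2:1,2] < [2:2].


Minimal non-faces — 12 found among 9 rays, 19 max cones:

  P={1,6}:  v_{1} + v_{6} = 0  so sig = [2:]
  P={2,3}:  v_{2} + v_{3} = 0  so sig = [2:]
  P={4,5}:  v_{4} + v_{5} = 0  so sig = [2:]
  P={1,2}:  v_{1} + v_{2} = v_{4} + v_{8}  so sig = [2:1,1]
  P={2,5}:  v_{2} + v_{5} = v_{6} + v_{8}  so sig = [2:1,1]
  P={3,8}:  v_{3} + v_{8} = v_{1} + v_{5}  so sig = [2:1,1]
  P={3,4}:  v_{3} + v_{4} = v_{0} + v_{1} + v_{7}  so sig = [2:1,1,1]
  P={3,6}:  v_{3} + v_{6} = v_{0} + v_{5} + v_{7}  so sig = [2:1,1,1]
  P={0,7,8}:  v_{0} + v_{7} + v_{8} = 0  so sig = [3:]
  P={4,6,8}:  v_{4} + v_{6} + v_{8} = v_{2}  so sig = [3:1]
  P={0,2,7}:  v_{0} + v_{2} + v_{7} = v_{4} + v_{6}  so sig = [3:1,1]
  P={0,1,5,7}:  v_{0} + v_{1} + v_{5} + v_{7} = v_{3}  so sig = [4:1]

Signatures (|P|; sorted positive RHS coefficients), sorted:
    [2:]
    [2:]
    [2:]
    [2:1,1]
    [2:1,1]
    [2:1,1]
    [2:1,1,1]
    [2:1,1,1]
    [3:]
    [3:1]
    [3:1,1]
    [4:1]


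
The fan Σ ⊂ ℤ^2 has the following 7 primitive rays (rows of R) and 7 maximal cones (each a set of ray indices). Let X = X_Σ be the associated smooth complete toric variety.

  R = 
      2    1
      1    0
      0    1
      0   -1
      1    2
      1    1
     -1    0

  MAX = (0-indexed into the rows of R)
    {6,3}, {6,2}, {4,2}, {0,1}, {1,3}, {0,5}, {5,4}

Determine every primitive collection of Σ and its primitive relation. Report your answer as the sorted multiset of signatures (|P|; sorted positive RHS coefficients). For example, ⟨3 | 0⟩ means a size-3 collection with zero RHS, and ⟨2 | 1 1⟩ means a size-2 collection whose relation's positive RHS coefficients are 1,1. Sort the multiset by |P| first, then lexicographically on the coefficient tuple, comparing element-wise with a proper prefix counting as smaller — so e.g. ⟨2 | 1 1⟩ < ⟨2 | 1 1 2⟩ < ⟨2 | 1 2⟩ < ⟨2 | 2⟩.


Primitive collections (14):

  P={1,6}:  v_{1} + v_{6} = 0  →  sig = ⟨2 | 0⟩
  P={2,3}:  v_{2} + v_{3} = 0  →  sig = ⟨2 | 0⟩
  P={0,6}:  v_{0} + v_{6} = v_{5}  →  sig = ⟨2 | 1⟩
  P={1,2}:  v_{1} + v_{2} = v_{5}  →  sig = ⟨2 | 1⟩
  P={1,5}:  v_{1} + v_{5} = v_{0}  →  sig = ⟨2 | 1⟩
  P={2,5}:  v_{2} + v_{5} = v_{4}  →  sig = ⟨2 | 1⟩
  P={3,4}:  v_{3} + v_{4} = v_{5}  →  sig = ⟨2 | 1⟩
  P={3,5}:  v_{3} + v_{5} = v_{1}  →  sig = ⟨2 | 1⟩
  P={5,6}:  v_{5} + v_{6} = v_{2}  →  sig = ⟨2 | 1⟩
  P={0,2}:  v_{0} + v_{2} = 2·v_{5}  →  sig = ⟨2 | 2⟩
  P={0,3}:  v_{0} + v_{3} = 2·v_{1}  →  sig = ⟨2 | 2⟩
  P={1,4}:  v_{1} + v_{4} = 2·v_{5}  →  sig = ⟨2 | 2⟩
  P={4,6}:  v_{4} + v_{6} = 2·v_{2}  →  sig = ⟨2 | 2⟩
  P={0,4}:  v_{0} + v_{4} = 3·v_{5}  →  sig = ⟨2 | 3⟩

Hence PRS(X_Σ) =
{ ⟨2 | 0⟩ ×2,  ⟨2 | 1⟩ ×7,  ⟨2 | 2⟩ ×4,  ⟨2 | 3⟩ }


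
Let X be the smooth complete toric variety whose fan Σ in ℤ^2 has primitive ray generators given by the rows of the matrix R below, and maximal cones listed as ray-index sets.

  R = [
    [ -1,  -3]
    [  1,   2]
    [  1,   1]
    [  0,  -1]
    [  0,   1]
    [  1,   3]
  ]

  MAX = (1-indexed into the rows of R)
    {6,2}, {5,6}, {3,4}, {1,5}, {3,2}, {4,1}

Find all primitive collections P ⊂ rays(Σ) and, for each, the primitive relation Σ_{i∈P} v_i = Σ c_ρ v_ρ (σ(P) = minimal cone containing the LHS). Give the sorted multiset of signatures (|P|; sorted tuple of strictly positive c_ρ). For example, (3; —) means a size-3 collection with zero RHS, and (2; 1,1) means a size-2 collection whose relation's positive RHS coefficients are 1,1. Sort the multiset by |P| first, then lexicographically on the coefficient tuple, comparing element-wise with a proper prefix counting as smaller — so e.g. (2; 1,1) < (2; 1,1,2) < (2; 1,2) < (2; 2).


9 collections generate NE(X_Σ); each relation:

  P={1,6}:  v_{1} + v_{6} = 0  ⇒ sig = (2; —)
  P={4,5}:  v_{4} + v_{5} = 0  ⇒ sig = (2; —)
  P={1,2}:  v_{1} + v_{2} = v_{4}  ⇒ sig = (2; 1)
  P={2,4}:  v_{2} + v_{4} = v_{3}  ⇒ sig = (2; 1)
  P={2,5}:  v_{2} + v_{5} = v_{6}  ⇒ sig = (2; 1)
  P={3,5}:  v_{3} + v_{5} = v_{2}  ⇒ sig = (2; 1)
  P={4,6}:  v_{4} + v_{6} = v_{2}  ⇒ sig = (2; 1)
  P={1,3}:  v_{1} + v_{3} = 2·v_{4}  ⇒ sig = (2; 2)
  P={3,6}:  v_{3} + v_{6} = 2·v_{2}  ⇒ sig = (2; 2)

so the primitive-relation signature multiset is
    (2; —)
    (2; —)
    (2; 1)
    (2; 1)
    (2; 1)
    (2; 1)
    (2; 1)
    (2; 2)
    (2; 2)


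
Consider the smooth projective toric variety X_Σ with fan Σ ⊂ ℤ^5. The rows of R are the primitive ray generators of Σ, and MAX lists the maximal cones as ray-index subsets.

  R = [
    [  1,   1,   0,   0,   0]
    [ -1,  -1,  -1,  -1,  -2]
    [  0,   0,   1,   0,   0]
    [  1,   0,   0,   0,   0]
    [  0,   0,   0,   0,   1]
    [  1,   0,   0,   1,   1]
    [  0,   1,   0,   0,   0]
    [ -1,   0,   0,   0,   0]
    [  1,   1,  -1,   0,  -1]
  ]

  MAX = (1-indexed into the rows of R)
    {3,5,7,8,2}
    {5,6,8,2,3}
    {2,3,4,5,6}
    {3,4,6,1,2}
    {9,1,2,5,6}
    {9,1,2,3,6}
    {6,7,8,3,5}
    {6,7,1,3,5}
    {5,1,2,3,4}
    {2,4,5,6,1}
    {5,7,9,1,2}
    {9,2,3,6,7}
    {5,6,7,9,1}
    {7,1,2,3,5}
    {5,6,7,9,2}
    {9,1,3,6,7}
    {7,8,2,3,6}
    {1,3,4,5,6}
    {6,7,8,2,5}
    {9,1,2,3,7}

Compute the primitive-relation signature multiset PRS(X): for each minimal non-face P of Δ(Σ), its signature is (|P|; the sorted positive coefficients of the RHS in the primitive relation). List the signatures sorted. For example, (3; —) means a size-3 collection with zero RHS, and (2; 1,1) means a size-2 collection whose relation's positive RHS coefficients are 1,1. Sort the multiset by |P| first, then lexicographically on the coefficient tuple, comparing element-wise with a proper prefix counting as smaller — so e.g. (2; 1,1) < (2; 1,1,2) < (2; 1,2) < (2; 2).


Minimal non-faces — 9 found among 9 rays, 20 max cones:

  P={4,8}:  v_{4} + v_{8} = 0 ; sig = (2; —)
  P={1,8}:  v_{1} + v_{8} = v_{7} ; sig = (2; 1)
  P={4,7}:  v_{4} + v_{7} = v_{1} ; sig = (2; 1)
  P={4,9}:  v_{4} + v_{9} = 2·v_{1} + v_{2} + v_{6} ; sig = (2; 1,1,2)
  P={8,9}:  v_{8} + v_{9} = v_{2} + v_{6} + 2·v_{7} ; sig = (2; 1,1,2)
  P={3,5,9}:  v_{3} + v_{5} + v_{9} = v_{1} ; sig = (3; 1)
  P={1,2,6,7}:  v_{1} + v_{2} + v_{6} + v_{7} = v_{9} ; sig = (4; 1)
  P={2,3,5,6,7}:  v_{2} + v_{3} + v_{5} + v_{6} + v_{7} = 0 ; sig = (5; —)
  P={1,2,3,5,6}:  v_{1} + v_{2} + v_{3} + v_{5} + v_{6} = v_{4} ; sig = (5; 1)

Hence PRS(X_Σ) =
    (2; —)
    (2; 1)
    (2; 1)
    (2; 1,1,2)
    (2; 1,1,2)
    (3; 1)
    (4; 1)
    (5; —)
    (5; 1)


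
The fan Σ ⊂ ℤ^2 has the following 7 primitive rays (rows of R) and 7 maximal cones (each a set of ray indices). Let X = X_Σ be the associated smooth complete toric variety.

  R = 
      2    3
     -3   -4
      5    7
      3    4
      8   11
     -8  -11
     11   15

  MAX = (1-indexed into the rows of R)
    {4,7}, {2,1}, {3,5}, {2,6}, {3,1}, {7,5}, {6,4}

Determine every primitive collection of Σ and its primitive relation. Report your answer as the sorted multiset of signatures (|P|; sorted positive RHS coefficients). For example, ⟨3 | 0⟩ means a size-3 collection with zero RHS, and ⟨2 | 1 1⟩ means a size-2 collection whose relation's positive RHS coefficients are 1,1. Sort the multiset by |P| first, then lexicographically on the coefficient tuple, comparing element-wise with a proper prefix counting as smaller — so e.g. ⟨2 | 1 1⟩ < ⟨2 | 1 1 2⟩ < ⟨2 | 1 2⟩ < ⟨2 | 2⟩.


14 minimal non-faces of Δ(Σ) (on 7 rays):

  {2,4}:  v_{2} + v_{4} = 0  so sig = ⟨2 | 0⟩
  {5,6}:  v_{5} + v_{6} = 0  so sig = ⟨2 | 0⟩
  {1,4}:  v_{1} + v_{4} = v_{3}  so sig = ⟨2 | 1⟩
  {2,3}:  v_{2} + v_{3} = v_{1}  so sig = ⟨2 | 1⟩
  {2,5}:  v_{2} + v_{5} = v_{3}  so sig = ⟨2 | 1⟩
  {2,7}:  v_{2} + v_{7} = v_{5}  so sig = ⟨2 | 1⟩
  {3,4}:  v_{3} + v_{4} = v_{5}  so sig = ⟨2 | 1⟩
  {3,6}:  v_{3} + v_{6} = v_{2}  so sig = ⟨2 | 1⟩
  {4,5}:  v_{4} + v_{5} = v_{7}  so sig = ⟨2 | 1⟩
  {6,7}:  v_{6} + v_{7} = v_{4}  so sig = ⟨2 | 1⟩
  {1,7}:  v_{1} + v_{7} = v_{3} + v_{5}  so sig = ⟨2 | 1 1⟩
  {1,5}:  v_{1} + v_{5} = 2·v_{3}  so sig = ⟨2 | 2⟩
  {1,6}:  v_{1} + v_{6} = 2·v_{2}  so sig = ⟨2 | 2⟩
  {3,7}:  v_{3} + v_{7} = 2·v_{5}  so sig = ⟨2 | 2⟩

Sorted signature multiset PRS(X):
[⟨2 | 0⟩, ⟨2 | 0⟩, ⟨2 | 1⟩, ⟨2 | 1⟩, ⟨2 | 1⟩, ⟨2 | 1⟩, ⟨2 | 1⟩, ⟨2 | 1⟩, ⟨2 | 1⟩, ⟨2 | 1⟩, ⟨2 | 1 1⟩, ⟨2 | 2⟩, ⟨2 | 2⟩, ⟨2 | 2⟩]


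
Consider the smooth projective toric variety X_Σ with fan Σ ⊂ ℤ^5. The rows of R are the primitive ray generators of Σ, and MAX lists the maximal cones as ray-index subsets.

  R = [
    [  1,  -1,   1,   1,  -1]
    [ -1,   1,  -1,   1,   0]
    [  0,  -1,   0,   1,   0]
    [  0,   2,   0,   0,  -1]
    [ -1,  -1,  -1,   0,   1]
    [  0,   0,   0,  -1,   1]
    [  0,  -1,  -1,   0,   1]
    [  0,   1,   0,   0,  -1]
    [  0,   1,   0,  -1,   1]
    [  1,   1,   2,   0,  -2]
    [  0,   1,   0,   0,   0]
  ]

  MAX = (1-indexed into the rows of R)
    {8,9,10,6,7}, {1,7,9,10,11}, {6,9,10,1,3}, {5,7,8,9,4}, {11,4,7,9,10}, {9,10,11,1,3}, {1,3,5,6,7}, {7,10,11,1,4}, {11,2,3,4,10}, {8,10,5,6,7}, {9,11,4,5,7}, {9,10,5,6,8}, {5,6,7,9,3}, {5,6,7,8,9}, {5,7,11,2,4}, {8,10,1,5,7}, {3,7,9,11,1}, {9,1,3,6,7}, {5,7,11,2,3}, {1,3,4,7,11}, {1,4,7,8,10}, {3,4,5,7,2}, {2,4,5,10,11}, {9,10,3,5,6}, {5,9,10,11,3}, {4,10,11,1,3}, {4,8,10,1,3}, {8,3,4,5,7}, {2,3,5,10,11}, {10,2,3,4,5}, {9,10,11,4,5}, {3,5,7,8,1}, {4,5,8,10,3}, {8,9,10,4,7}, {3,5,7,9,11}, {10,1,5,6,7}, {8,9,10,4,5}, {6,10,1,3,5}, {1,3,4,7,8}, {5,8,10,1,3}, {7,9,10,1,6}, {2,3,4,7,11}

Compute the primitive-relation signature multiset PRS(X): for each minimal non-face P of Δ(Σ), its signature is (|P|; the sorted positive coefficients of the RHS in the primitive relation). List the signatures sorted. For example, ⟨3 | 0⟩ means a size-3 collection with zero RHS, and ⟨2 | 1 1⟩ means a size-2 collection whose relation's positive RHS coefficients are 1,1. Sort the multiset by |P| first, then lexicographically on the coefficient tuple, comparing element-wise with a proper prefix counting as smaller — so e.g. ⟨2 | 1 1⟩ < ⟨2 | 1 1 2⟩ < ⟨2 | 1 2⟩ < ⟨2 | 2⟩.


22 collections generate NE(X_Σ); each relation:

  • {6,11}:  v_{6} + v_{11} = v_{9} — sig = ⟨2 | 1⟩
  • {8,11}:  v_{8} + v_{11} = v_{4} — sig = ⟨2 | 1⟩
  • {4,6}:  v_{4} + v_{6} = v_{8} + v_{9} — sig = ⟨2 | 1 1⟩
  • {2,8}:  v_{2} + v_{8} = v_{3} + 2·v_{4} + v_{5} — sig = ⟨2 | 1 1 2⟩
  • {1,2}:  v_{1} + v_{2} = 2·v_{3} + v_{4} — sig = ⟨2 | 1 2⟩
  • {2,6}:  v_{2} + v_{6} = v_{5} + 2·v_{11} — sig = ⟨2 | 1 2⟩
  • {2,9}:  v_{2} + v_{9} = v_{5} + 3·v_{11} — sig = ⟨2 | 1 3⟩
  • {3,6,8}:  v_{3} + v_{6} + v_{8} = 0 — sig = ⟨3 | 0⟩
  • {1,5,11}:  v_{1} + v_{5} + v_{11} = v_{3} — sig = ⟨3 | 1⟩
  • {3,7,10}:  v_{3} + v_{7} + v_{10} = v_{1} — sig = ⟨3 | 1⟩
  • {3,8,9}:  v_{3} + v_{8} + v_{9} = v_{11} — sig = ⟨3 | 1⟩
  • {1,4,5}:  v_{1} + v_{4} + v_{5} = v_{3} + v_{8} — sig = ⟨3 | 1 1⟩
  • {1,5,9}:  v_{1} + v_{5} + v_{9} = v_{3} + v_{6} — sig = ⟨3 | 1 1⟩
  • {1,6,8}:  v_{1} + v_{6} + v_{8} = v_{7} + v_{10} — sig = ⟨3 | 1 1⟩
  • {2,7,10}:  v_{2} + v_{7} + v_{10} = v_{3} + v_{4} — sig = ⟨3 | 1 1⟩
  • {1,8,9}:  v_{1} + v_{8} + v_{9} = v_{7} + v_{10} + v_{11} — sig = ⟨3 | 1 1 1⟩
  • {1,4,9}:  v_{1} + v_{4} + v_{9} = v_{7} + v_{10} + 2·v_{11} — sig = ⟨3 | 1 1 2⟩
  • {3,4,9}:  v_{3} + v_{4} + v_{9} = 2·v_{11} — sig = ⟨3 | 2⟩
  • {5,7,10,11}:  v_{5} + v_{7} + v_{10} + v_{11} = 0 — sig = ⟨4 | 0⟩
  • {3,4,5,11}:  v_{3} + v_{4} + v_{5} + v_{11} = v_{2} — sig = ⟨4 | 1⟩
  • {4,5,7,10}:  v_{4} + v_{5} + v_{7} + v_{10} = v_{8} — sig = ⟨4 | 1⟩
  • {5,7,9,10}:  v_{5} + v_{7} + v_{9} + v_{10} = v_{6} — sig = ⟨4 | 1⟩

Sorted signature multiset PRS(X):
{ ⟨2 | 1⟩ ×2,  ⟨2 | 1 1⟩,  ⟨2 | 1 1 2⟩,  ⟨2 | 1 2⟩ ×2,  ⟨2 | 1 3⟩,  ⟨3 | 0⟩,  ⟨3 | 1⟩ ×3,  ⟨3 | 1 1⟩ ×4,  ⟨3 | 1 1 1⟩,  ⟨3 | 1 1 2⟩,  ⟨3 | 2⟩,  ⟨4 | 0⟩,  ⟨4 | 1⟩ ×3 }


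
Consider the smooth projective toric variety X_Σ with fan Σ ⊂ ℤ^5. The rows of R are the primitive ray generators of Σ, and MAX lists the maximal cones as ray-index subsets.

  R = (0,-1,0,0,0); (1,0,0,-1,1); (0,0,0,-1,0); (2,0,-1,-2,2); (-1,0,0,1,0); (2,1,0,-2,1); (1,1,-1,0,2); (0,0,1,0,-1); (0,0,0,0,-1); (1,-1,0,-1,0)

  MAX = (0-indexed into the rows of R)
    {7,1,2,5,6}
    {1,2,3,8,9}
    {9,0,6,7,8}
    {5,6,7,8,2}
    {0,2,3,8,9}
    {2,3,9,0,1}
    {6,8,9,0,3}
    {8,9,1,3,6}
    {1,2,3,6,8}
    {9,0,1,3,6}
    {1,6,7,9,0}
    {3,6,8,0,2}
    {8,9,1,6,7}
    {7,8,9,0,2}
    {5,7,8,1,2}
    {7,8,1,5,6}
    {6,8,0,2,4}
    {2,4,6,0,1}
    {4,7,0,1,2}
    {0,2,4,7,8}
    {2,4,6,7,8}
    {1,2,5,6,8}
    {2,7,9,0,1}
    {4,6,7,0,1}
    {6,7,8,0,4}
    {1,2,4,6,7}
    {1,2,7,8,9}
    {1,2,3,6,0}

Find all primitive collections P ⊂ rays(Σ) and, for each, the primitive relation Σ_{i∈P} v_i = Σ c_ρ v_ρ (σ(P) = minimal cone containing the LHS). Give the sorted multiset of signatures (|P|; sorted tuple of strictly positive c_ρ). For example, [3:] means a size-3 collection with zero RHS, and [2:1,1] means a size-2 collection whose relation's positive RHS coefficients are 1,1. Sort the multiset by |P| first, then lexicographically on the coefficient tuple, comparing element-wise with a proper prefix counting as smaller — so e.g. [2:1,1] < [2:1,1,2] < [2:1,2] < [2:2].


12 collections generate NE(X_Σ); each relation:

  P = {4,9}:  v_{4} + v_{9} = v_{0}  →  sig = [2:1]
  P = {3,4}:  v_{3} + v_{4} = v_{0} + v_{2} + v_{6}  →  sig = [2:1,1,1]
  P = {4,5}:  v_{4} + v_{5} = v_{2} + v_{6} + v_{7}  →  sig = [2:1,1,1]
  P = {3,5}:  v_{3} + v_{5} = 3·v_{1} + v_{2} + v_{6} + 2·v_{8}  →  sig = [2:1,1,2,3]
  P = {0,5}:  v_{0} + v_{5} = 2·v_{1} + v_{8}  →  sig = [2:1,2]
  P = {3,7}:  v_{3} + v_{7} = 2·v_{1} + v_{8}  →  sig = [2:1,2]
  P = {5,9}:  v_{5} + v_{9} = 3·v_{1} + 2·v_{8}  →  sig = [2:2,3]
  P = {1,4,8}:  v_{1} + v_{4} + v_{8} = 0  →  sig = [3:]
  P = {0,1,8}:  v_{0} + v_{1} + v_{8} = v_{9}  →  sig = [3:1]
  P = {2,6,9}:  v_{2} + v_{6} + v_{9} = v_{3}  →  sig = [3:1]
  P = {0,2,6,7}:  v_{0} + v_{2} + v_{6} + v_{7} = v_{1}  →  sig = [4:1]
  P = {1,2,6,7,8}:  v_{1} + v_{2} + v_{6} + v_{7} + v_{8} = v_{5}  →  sig = [5:1]

Hence PRS(X_Σ) =
{ [2:1],  [2:1,1,1] ×2,  [2:1,1,2,3],  [2:1,2] ×2,  [2:2,3],  [3:],  [3:1] ×2,  [4:1],  [5:1] }


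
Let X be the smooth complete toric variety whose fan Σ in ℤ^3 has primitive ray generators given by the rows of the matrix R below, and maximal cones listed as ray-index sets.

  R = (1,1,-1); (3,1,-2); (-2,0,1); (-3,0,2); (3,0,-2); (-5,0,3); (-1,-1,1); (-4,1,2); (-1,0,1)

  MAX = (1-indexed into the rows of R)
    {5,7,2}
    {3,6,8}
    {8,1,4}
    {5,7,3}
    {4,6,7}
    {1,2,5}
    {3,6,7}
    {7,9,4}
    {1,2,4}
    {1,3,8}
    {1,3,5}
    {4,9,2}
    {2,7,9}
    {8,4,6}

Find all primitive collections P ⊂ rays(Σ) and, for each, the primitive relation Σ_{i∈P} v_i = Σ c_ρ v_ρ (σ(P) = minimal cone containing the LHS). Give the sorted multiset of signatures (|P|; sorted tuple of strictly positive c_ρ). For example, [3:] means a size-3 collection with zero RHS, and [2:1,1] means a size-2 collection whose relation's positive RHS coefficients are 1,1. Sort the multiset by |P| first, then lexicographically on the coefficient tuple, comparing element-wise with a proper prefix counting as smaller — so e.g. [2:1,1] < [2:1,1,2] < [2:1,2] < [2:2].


16 minimal non-faces of Δ(Σ) (on 9 rays):

  P={1,7}:  v_{1} + v_{7} = 0  ⟹  sig = [2:]
  P={4,5}:  v_{4} + v_{5} = 0  ⟹  sig = [2:]
  P={1,6}:  v_{1} + v_{6} = v_{8}  ⟹  sig = [2:1]
  P={2,3}:  v_{2} + v_{3} = v_{1}  ⟹  sig = [2:1]
  P={3,4}:  v_{3} + v_{4} = v_{6}  ⟹  sig = [2:1]
  P={3,9}:  v_{3} + v_{9} = v_{4}  ⟹  sig = [2:1]
  P={5,6}:  v_{5} + v_{6} = v_{3}  ⟹  sig = [2:1]
  P={7,8}:  v_{7} + v_{8} = v_{6}  ⟹  sig = [2:1]
  P={1,9}:  v_{1} + v_{9} = v_{2} + v_{4}  ⟹  sig = [2:1,1]
  P={2,6}:  v_{2} + v_{6} = v_{1} + v_{4}  ⟹  sig = [2:1,1]
  P={5,8}:  v_{5} + v_{8} = v_{1} + v_{3}  ⟹  sig = [2:1,1]
  P={5,9}:  v_{5} + v_{9} = v_{2} + v_{7}  ⟹  sig = [2:1,1]
  P={2,8}:  v_{2} + v_{8} = 2·v_{1} + v_{4}  ⟹  sig = [2:1,2]
  P={8,9}:  v_{8} + v_{9} = v_{1} + 2·v_{4}  ⟹  sig = [2:1,2]
  P={6,9}:  v_{6} + v_{9} = 2·v_{4}  ⟹  sig = [2:2]
  P={2,4,7}:  v_{2} + v_{4} + v_{7} = v_{9}  ⟹  sig = [3:1]

Signatures (|P|; sorted positive RHS coefficients), sorted:
    |P|=2: 15 collections, coeffs (), (), (1), (1), (1), (1), (1), (1), (1,1), (1,1), (1,1), (1,1), (1,2), (1,2), (2)
    |P|=3: 1 collection, coeffs (1)


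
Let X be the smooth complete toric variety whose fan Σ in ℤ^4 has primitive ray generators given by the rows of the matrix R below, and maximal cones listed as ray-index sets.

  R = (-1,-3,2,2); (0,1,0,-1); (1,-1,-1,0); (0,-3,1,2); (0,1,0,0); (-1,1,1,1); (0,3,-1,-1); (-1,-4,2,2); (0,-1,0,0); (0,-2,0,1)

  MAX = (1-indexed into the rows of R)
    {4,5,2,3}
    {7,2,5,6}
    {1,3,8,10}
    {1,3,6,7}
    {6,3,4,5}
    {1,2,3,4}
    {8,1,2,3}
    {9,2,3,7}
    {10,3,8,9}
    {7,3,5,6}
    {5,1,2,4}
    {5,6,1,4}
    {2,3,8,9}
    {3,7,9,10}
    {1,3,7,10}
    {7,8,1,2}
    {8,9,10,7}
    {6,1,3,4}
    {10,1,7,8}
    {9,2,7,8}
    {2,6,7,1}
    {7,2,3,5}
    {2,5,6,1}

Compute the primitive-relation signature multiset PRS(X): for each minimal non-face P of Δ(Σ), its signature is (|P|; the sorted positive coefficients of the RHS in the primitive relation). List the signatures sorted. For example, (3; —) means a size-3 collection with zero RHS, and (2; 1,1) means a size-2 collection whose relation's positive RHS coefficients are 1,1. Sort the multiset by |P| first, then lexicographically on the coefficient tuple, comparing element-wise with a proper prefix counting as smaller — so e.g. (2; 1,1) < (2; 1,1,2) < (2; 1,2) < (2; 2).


Minimal non-faces — 18 found among 10 rays, 23 max cones:

  • {5,9}:  v_{5} + v_{9} = 0 — sig = (2; —)
  • {1,9}:  v_{1} + v_{9} = v_{8} — sig = (2; 1)
  • {2,10}:  v_{2} + v_{10} = v_{9} — sig = (2; 1)
  • {5,8}:  v_{5} + v_{8} = v_{1} — sig = (2; 1)
  • {4,7}:  v_{4} + v_{7} = v_{3} + v_{6} — sig = (2; 1,1)
  • {4,9}:  v_{4} + v_{9} = v_{1} + v_{3} — sig = (2; 1,1)
  • {6,9}:  v_{6} + v_{9} = v_{1} + v_{7} — sig = (2; 1,1)
  • {5,10}:  v_{5} + v_{10} = v_{1} + v_{3} + v_{7} — sig = (2; 1,1,1)
  • {4,8}:  v_{4} + v_{8} = 2·v_{1} + v_{3} — sig = (2; 1,2)
  • {6,8}:  v_{6} + v_{8} = 2·v_{1} + v_{7} — sig = (2; 1,2)
  • {4,10}:  v_{4} + v_{10} = 2·v_{1} + 2·v_{3} + v_{7} — sig = (2; 1,2,2)
  • {6,10}:  v_{6} + v_{10} = 2·v_{1} + v_{3} + 2·v_{7} — sig = (2; 1,2,2)
  • {1,3,5}:  v_{1} + v_{3} + v_{5} = v_{4} — sig = (3; 1)
  • {1,5,7}:  v_{1} + v_{5} + v_{7} = v_{6} — sig = (3; 1)
  • {2,3,6}:  v_{2} + v_{3} + v_{6} = v_{5} — sig = (3; 1)
  • {3,7,8}:  v_{3} + v_{7} + v_{8} = v_{10} — sig = (3; 1)
  • {2,4,6}:  v_{2} + v_{4} + v_{6} = v_{1} + 2·v_{5} — sig = (3; 1,2)
  • {1,2,3,7}:  v_{1} + v_{2} + v_{3} + v_{7} = 0 — sig = (4; —)

so the primitive-relation signature multiset is
{ (2; —),  (2; 1) ×3,  (2; 1,1) ×3,  (2; 1,1,1),  (2; 1,2) ×2,  (2; 1,2,2) ×2,  (3; 1) ×4,  (3; 1,2),  (4; —) }


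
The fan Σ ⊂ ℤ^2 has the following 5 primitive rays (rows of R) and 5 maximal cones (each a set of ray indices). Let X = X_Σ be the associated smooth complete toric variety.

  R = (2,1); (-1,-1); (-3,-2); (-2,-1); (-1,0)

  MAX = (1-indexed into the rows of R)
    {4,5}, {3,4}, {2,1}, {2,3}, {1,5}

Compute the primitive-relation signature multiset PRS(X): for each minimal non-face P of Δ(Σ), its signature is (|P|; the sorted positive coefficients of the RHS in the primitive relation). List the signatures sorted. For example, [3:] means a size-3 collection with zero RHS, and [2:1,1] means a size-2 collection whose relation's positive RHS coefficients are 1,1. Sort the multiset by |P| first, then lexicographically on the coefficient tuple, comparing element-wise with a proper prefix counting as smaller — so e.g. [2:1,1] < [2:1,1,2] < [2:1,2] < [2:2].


|primitive collections| = 5. Relations:

  {1,4}:  v_{1} + v_{4} = 0  →  sig = [2:]
  {1,3}:  v_{1} + v_{3} = v_{2}  →  sig = [2:1]
  {2,4}:  v_{2} + v_{4} = v_{3}  →  sig = [2:1]
  {2,5}:  v_{2} + v_{5} = v_{4}  →  sig = [2:1]
  {3,5}:  v_{3} + v_{5} = 2·v_{4}  →  sig = [2:2]

so the primitive-relation signature multiset is
{ [2:],  [2:1] ×3,  [2:2] }


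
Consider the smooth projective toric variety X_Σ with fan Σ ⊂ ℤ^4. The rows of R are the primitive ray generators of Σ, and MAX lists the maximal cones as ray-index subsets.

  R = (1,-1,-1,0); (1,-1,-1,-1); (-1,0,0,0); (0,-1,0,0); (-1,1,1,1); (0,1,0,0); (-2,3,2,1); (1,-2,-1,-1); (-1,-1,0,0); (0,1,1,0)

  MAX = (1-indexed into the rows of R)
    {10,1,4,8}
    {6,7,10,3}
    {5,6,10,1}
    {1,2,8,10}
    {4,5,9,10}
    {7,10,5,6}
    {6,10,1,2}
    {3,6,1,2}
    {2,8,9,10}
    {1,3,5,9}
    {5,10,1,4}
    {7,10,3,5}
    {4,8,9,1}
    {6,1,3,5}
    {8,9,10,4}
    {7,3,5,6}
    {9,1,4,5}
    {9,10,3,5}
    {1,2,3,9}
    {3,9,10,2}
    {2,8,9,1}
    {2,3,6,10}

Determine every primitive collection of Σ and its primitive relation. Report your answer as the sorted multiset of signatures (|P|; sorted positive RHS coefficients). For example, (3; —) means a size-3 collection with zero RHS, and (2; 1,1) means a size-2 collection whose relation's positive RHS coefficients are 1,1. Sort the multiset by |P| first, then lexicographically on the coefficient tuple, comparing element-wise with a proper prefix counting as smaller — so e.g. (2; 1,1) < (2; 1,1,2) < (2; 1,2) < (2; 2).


Σ has 16 primitive collections:

  P = {2,5}:  v_{2} + v_{5} = 0  so sig = (2; —)
  P = {4,6}:  v_{4} + v_{6} = 0  so sig = (2; —)
  P = {2,4}:  v_{2} + v_{4} = v_{8}  so sig = (2; 1)
  P = {3,4}:  v_{3} + v_{4} = v_{9}  so sig = (2; 1)
  P = {5,8}:  v_{5} + v_{8} = v_{4}  so sig = (2; 1)
  P = {6,8}:  v_{6} + v_{8} = v_{2}  so sig = (2; 1)
  P = {6,9}:  v_{6} + v_{9} = v_{3}  so sig = (2; 1)
  P = {1,7}:  v_{1} + v_{7} = v_{5} + v_{6}  so sig = (2; 1,1)
  P = {3,8}:  v_{3} + v_{8} = v_{2} + v_{9}  so sig = (2; 1,1)
  P = {7,8}:  v_{7} + v_{8} = v_{3} + v_{10}  so sig = (2; 1,1)
  P = {2,7}:  v_{2} + v_{7} = v_{3} + v_{6} + v_{10}  so sig = (2; 1,1,1)
  P = {4,7}:  v_{4} + v_{7} = v_{3} + v_{5} + v_{10}  so sig = (2; 1,1,1)
  P = {7,9}:  v_{7} + v_{9} = 2·v_{3} + v_{5} + v_{10}  so sig = (2; 1,1,2)
  P = {1,3,10}:  v_{1} + v_{3} + v_{10} = 0  so sig = (3; —)
  P = {1,9,10}:  v_{1} + v_{9} + v_{10} = v_{4}  so sig = (3; 1)
  P = {3,5,6,10}:  v_{3} + v_{5} + v_{6} + v_{10} = v_{7}  so sig = (4; 1)

Hence PRS(X_Σ) =
{ (2; —) ×2,  (2; 1) ×5,  (2; 1,1) ×3,  (2; 1,1,1) ×2,  (2; 1,1,2),  (3; —),  (3; 1),  (4; 1) }


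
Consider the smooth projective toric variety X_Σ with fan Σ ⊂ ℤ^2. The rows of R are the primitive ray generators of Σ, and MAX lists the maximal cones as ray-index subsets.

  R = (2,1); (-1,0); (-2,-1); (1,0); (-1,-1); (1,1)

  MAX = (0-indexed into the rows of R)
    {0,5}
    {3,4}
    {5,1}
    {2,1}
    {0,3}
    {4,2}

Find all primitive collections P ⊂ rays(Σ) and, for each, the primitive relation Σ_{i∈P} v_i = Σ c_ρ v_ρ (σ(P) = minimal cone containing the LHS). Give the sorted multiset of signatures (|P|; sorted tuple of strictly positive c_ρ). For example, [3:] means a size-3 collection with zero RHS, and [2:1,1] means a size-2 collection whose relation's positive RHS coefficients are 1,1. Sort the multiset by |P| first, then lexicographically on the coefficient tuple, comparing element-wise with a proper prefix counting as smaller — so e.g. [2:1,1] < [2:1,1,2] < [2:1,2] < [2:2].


9 collections generate NE(X_Σ); each relation:

  • {0,2}:  v_{0} + v_{2} = 0  ⟹  sig = [2:]
  • {1,3}:  v_{1} + v_{3} = 0  ⟹  sig = [2:]
  • {4,5}:  v_{4} + v_{5} = 0  ⟹  sig = [2:]
  • {0,1}:  v_{0} + v_{1} = v_{5}  ⟹  sig = [2:1]
  • {0,4}:  v_{0} + v_{4} = v_{3}  ⟹  sig = [2:1]
  • {1,4}:  v_{1} + v_{4} = v_{2}  ⟹  sig = [2:1]
  • {2,3}:  v_{2} + v_{3} = v_{4}  ⟹  sig = [2:1]
  • {2,5}:  v_{2} + v_{5} = v_{1}  ⟹  sig = [2:1]
  • {3,5}:  v_{3} + v_{5} = v_{0}  ⟹  sig = [2:1]

so the primitive-relation signature multiset is
    |P|=2: 9 collections, coeffs (), (), (), (1), (1), (1), (1), (1), (1)


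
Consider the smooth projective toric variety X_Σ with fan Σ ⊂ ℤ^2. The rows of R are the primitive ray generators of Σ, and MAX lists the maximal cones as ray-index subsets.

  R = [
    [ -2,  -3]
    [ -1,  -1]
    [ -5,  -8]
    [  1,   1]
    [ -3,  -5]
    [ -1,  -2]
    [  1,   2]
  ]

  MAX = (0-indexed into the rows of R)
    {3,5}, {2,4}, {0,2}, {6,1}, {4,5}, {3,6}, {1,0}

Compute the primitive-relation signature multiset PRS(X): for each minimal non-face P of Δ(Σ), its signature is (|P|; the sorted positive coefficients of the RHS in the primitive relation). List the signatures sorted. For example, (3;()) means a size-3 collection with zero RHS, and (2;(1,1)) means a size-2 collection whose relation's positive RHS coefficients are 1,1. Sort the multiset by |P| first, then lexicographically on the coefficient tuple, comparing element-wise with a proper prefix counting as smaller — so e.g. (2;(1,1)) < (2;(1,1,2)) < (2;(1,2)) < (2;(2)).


14 minimal non-faces of Δ(Σ) (on 7 rays):

  • {1,3}:  v_{1} + v_{3} = 0  →  sig = (2;())
  • {5,6}:  v_{5} + v_{6} = 0  →  sig = (2;())
  • {0,3}:  v_{0} + v_{3} = v_{5}  →  sig = (2;(1))
  • {0,4}:  v_{0} + v_{4} = v_{2}  →  sig = (2;(1))
  • {0,5}:  v_{0} + v_{5} = v_{4}  →  sig = (2;(1))
  • {0,6}:  v_{0} + v_{6} = v_{1}  →  sig = (2;(1))
  • {1,5}:  v_{1} + v_{5} = v_{0}  →  sig = (2;(1))
  • {4,6}:  v_{4} + v_{6} = v_{0}  →  sig = (2;(1))
  • {2,3}:  v_{2} + v_{3} = v_{4} + v_{5}  →  sig = (2;(1,1))
  • {1,4}:  v_{1} + v_{4} = 2·v_{0}  →  sig = (2;(2))
  • {2,5}:  v_{2} + v_{5} = 2·v_{4}  →  sig = (2;(2))
  • {2,6}:  v_{2} + v_{6} = 2·v_{0}  →  sig = (2;(2))
  • {3,4}:  v_{3} + v_{4} = 2·v_{5}  →  sig = (2;(2))
  • {1,2}:  v_{1} + v_{2} = 3·v_{0}  →  sig = (2;(3))

Sorted signature multiset PRS(X):
[(2;()), (2;()), (2;(1)), (2;(1)), (2;(1)), (2;(1)), (2;(1)), (2;(1)), (2;(1,1)), (2;(2)), (2;(2)), (2;(2)), (2;(2)), (2;(3))]


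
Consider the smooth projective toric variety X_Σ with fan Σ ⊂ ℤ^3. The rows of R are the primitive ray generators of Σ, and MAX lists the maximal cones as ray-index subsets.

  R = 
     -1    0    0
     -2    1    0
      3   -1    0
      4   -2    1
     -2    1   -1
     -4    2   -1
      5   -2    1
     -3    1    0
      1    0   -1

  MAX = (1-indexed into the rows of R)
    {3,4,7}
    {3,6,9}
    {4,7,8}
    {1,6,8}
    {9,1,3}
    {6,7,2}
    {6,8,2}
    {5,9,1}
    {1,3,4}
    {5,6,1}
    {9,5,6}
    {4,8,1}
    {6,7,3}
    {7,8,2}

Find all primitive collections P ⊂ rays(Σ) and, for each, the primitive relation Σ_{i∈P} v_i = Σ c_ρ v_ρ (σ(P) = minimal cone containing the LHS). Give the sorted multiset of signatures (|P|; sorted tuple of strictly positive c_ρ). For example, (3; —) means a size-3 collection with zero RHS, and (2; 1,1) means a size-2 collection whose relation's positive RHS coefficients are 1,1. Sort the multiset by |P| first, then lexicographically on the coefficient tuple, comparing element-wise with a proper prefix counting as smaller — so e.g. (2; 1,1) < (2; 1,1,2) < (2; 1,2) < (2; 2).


18 minimal non-faces of Δ(Σ) (on 9 rays):

  {3,8}:  v_{3} + v_{8} = 0 — sig = (2; —)
  {4,6}:  v_{4} + v_{6} = 0 — sig = (2; —)
  {1,2}:  v_{1} + v_{2} = v_{8} — sig = (2; 1)
  {1,7}:  v_{1} + v_{7} = v_{4} — sig = (2; 1)
  {2,5}:  v_{2} + v_{5} = v_{6} — sig = (2; 1)
  {3,5}:  v_{3} + v_{5} = v_{9} — sig = (2; 1)
  {5,7}:  v_{5} + v_{7} = v_{3} — sig = (2; 1)
  {8,9}:  v_{8} + v_{9} = v_{5} — sig = (2; 1)
  {2,3}:  v_{2} + v_{3} = v_{6} + v_{7} — sig = (2; 1,1)
  {2,4}:  v_{2} + v_{4} = v_{7} + v_{8} — sig = (2; 1,1)
  {2,9}:  v_{2} + v_{9} = v_{3} + v_{6} — sig = (2; 1,1)
  {4,5}:  v_{4} + v_{5} = v_{1} + v_{3} — sig = (2; 1,1)
  {5,8}:  v_{5} + v_{8} = v_{1} + v_{6} — sig = (2; 1,1)
  {4,9}:  v_{4} + v_{9} = v_{1} + 2·v_{3} — sig = (2; 1,2)
  {7,9}:  v_{7} + v_{9} = 2·v_{3} — sig = (2; 2)
  {1,3,6}:  v_{1} + v_{3} + v_{6} = v_{5} — sig = (3; 1)
  {6,7,8}:  v_{6} + v_{7} + v_{8} = v_{2} — sig = (3; 1)
  {1,6,9}:  v_{1} + v_{6} + v_{9} = 2·v_{5} — sig = (3; 2)

Hence PRS(X_Σ) =
    (2; —)
    (2; —)
    (2; 1)
    (2; 1)
    (2; 1)
    (2; 1)
    (2; 1)
    (2; 1)
    (2; 1,1)
    (2; 1,1)
    (2; 1,1)
    (2; 1,1)
    (2; 1,1)
    (2; 1,2)
    (2; 2)
    (3; 1)
    (3; 1)
    (3; 2)
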